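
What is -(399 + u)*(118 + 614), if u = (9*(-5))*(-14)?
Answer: -753228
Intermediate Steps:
u = 630 (u = -45*(-14) = 630)
-(399 + u)*(118 + 614) = -(399 + 630)*(118 + 614) = -1029*732 = -1*753228 = -753228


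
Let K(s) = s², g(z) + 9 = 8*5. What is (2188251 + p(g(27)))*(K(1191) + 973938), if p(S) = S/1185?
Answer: 2067909266043418/395 ≈ 5.2352e+12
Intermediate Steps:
g(z) = 31 (g(z) = -9 + 8*5 = -9 + 40 = 31)
p(S) = S/1185 (p(S) = S*(1/1185) = S/1185)
(2188251 + p(g(27)))*(K(1191) + 973938) = (2188251 + (1/1185)*31)*(1191² + 973938) = (2188251 + 31/1185)*(1418481 + 973938) = (2593077466/1185)*2392419 = 2067909266043418/395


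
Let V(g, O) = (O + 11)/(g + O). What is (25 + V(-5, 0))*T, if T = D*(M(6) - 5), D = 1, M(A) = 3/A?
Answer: -513/5 ≈ -102.60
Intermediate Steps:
V(g, O) = (11 + O)/(O + g)
T = -9/2 (T = 1*(3/6 - 5) = 1*(3*(⅙) - 5) = 1*(½ - 5) = 1*(-9/2) = -9/2 ≈ -4.5000)
(25 + V(-5, 0))*T = (25 + (11 + 0)/(0 - 5))*(-9/2) = (25 + 11/(-5))*(-9/2) = (25 - ⅕*11)*(-9/2) = (25 - 11/5)*(-9/2) = (114/5)*(-9/2) = -513/5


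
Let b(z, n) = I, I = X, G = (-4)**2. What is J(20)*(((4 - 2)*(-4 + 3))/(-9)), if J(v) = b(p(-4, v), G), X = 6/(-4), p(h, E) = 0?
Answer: -1/3 ≈ -0.33333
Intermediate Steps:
X = -3/2 (X = 6*(-1/4) = -3/2 ≈ -1.5000)
G = 16
I = -3/2 ≈ -1.5000
b(z, n) = -3/2
J(v) = -3/2
J(20)*(((4 - 2)*(-4 + 3))/(-9)) = -3*(4 - 2)*(-4 + 3)/(2*(-9)) = -3*2*(-1)*(-1)/(2*9) = -(-3)*(-1)/9 = -3/2*2/9 = -1/3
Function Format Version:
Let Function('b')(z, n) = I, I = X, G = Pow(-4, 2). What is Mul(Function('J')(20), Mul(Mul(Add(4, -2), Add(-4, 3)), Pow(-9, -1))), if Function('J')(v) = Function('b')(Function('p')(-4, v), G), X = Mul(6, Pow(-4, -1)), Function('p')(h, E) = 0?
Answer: Rational(-1, 3) ≈ -0.33333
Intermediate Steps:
X = Rational(-3, 2) (X = Mul(6, Rational(-1, 4)) = Rational(-3, 2) ≈ -1.5000)
G = 16
I = Rational(-3, 2) ≈ -1.5000
Function('b')(z, n) = Rational(-3, 2)
Function('J')(v) = Rational(-3, 2)
Mul(Function('J')(20), Mul(Mul(Add(4, -2), Add(-4, 3)), Pow(-9, -1))) = Mul(Rational(-3, 2), Mul(Mul(Add(4, -2), Add(-4, 3)), Pow(-9, -1))) = Mul(Rational(-3, 2), Mul(Mul(2, -1), Rational(-1, 9))) = Mul(Rational(-3, 2), Mul(-2, Rational(-1, 9))) = Mul(Rational(-3, 2), Rational(2, 9)) = Rational(-1, 3)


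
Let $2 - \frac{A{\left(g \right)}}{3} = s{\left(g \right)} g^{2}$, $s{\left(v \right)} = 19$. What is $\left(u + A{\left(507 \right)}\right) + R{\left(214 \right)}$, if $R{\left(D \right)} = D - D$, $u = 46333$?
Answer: $-14605454$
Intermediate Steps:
$R{\left(D \right)} = 0$
$A{\left(g \right)} = 6 - 57 g^{2}$ ($A{\left(g \right)} = 6 - 3 \cdot 19 g^{2} = 6 - 57 g^{2}$)
$\left(u + A{\left(507 \right)}\right) + R{\left(214 \right)} = \left(46333 + \left(6 - 57 \cdot 507^{2}\right)\right) + 0 = \left(46333 + \left(6 - 14651793\right)\right) + 0 = \left(46333 - 14651787\right) + 0 = -14605454 + 0 = -14605454$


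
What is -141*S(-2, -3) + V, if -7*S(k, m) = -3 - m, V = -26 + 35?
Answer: 9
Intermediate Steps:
V = 9
S(k, m) = 3/7 + m/7 (S(k, m) = -(-3 - m)/7 = 3/7 + m/7)
-141*S(-2, -3) + V = -141*(3/7 + (⅐)*(-3)) + 9 = -141*(3/7 - 3/7) + 9 = -141*0 + 9 = 0 + 9 = 9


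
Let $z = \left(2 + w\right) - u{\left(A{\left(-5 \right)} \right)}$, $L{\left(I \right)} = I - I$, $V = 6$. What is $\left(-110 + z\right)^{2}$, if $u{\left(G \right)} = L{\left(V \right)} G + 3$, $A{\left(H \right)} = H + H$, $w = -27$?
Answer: $19044$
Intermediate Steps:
$L{\left(I \right)} = 0$
$A{\left(H \right)} = 2 H$
$u{\left(G \right)} = 3$ ($u{\left(G \right)} = 0 G + 3 = 0 + 3 = 3$)
$z = -28$ ($z = \left(2 - 27\right) - 3 = -25 - 3 = -28$)
$\left(-110 + z\right)^{2} = \left(-110 - 28\right)^{2} = \left(-138\right)^{2} = 19044$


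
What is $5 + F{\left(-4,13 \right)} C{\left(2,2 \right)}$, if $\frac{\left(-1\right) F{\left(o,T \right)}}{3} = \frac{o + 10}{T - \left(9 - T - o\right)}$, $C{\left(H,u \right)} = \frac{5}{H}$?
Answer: $\frac{20}{13} \approx 1.5385$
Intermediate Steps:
$F{\left(o,T \right)} = - \frac{3 \left(10 + o\right)}{-9 + o + 2 T}$ ($F{\left(o,T \right)} = - 3 \frac{o + 10}{T - \left(9 - T - o\right)} = - 3 \frac{10 + o}{T - \left(9 - T - o\right)} = - 3 \frac{10 + o}{T + \left(-9 + T + o\right)} = - 3 \frac{10 + o}{-9 + o + 2 T} = - \frac{3 \left(10 + o\right)}{-9 + o + 2 T}$)
$5 + F{\left(-4,13 \right)} C{\left(2,2 \right)} = 5 + \frac{3 \left(-10 - -4\right)}{-9 - 4 + 2 \cdot 13} \cdot \frac{5}{2} = 5 + \frac{3 \left(-10 + 4\right)}{-9 - 4 + 26} \cdot 5 \cdot \frac{1}{2} = 5 + 3 \cdot \frac{1}{13} \left(-6\right) \frac{5}{2} = 5 - \frac{45}{13} = \frac{20}{13}$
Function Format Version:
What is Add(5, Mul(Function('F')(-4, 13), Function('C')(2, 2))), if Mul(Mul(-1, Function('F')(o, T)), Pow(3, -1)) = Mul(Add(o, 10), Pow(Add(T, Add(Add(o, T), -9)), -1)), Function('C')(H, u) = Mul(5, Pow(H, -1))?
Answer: Rational(20, 13) ≈ 1.5385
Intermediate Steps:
Function('F')(o, T) = Mul(-3, Pow(Add(-9, o, Mul(2, T)), -1), Add(10, o)) (Function('F')(o, T) = Mul(-3, Mul(Add(o, 10), Pow(Add(T, Add(Add(o, T), -9)), -1))) = Mul(-3, Mul(Add(10, o), Pow(Add(T, Add(Add(T, o), -9)), -1))) = Mul(-3, Mul(Add(10, o), Pow(Add(T, Add(-9, T, o)), -1))) = Mul(-3, Mul(Add(10, o), Pow(Add(-9, o, Mul(2, T)), -1))) = Mul(-3, Mul(Pow(Add(-9, o, Mul(2, T)), -1), Add(10, o))) = Mul(-3, Pow(Add(-9, o, Mul(2, T)), -1), Add(10, o)))
Add(5, Mul(Function('F')(-4, 13), Function('C')(2, 2))) = Add(5, Mul(Mul(3, Pow(Add(-9, -4, Mul(2, 13)), -1), Add(-10, Mul(-1, -4))), Mul(5, Pow(2, -1)))) = Add(5, Mul(Mul(3, Pow(Add(-9, -4, 26), -1), Add(-10, 4)), Mul(5, Rational(1, 2)))) = Add(5, Mul(Mul(3, Pow(13, -1), -6), Rational(5, 2))) = Add(5, Mul(Mul(3, Rational(1, 13), -6), Rational(5, 2))) = Add(5, Mul(Rational(-18, 13), Rational(5, 2))) = Add(5, Rational(-45, 13)) = Rational(20, 13)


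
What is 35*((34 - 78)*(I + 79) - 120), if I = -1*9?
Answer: -112000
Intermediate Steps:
I = -9
35*((34 - 78)*(I + 79) - 120) = 35*((34 - 78)*(-9 + 79) - 120) = 35*(-44*70 - 120) = 35*(-3080 - 120) = 35*(-3200) = -112000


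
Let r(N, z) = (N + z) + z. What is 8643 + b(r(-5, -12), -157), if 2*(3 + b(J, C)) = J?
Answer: 17251/2 ≈ 8625.5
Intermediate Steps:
r(N, z) = N + 2*z
b(J, C) = -3 + J/2
8643 + b(r(-5, -12), -157) = 8643 + (-3 + (-5 + 2*(-12))/2) = 8643 + (-3 + (-5 - 24)/2) = 8643 + (-3 + (½)*(-29)) = 8643 + (-3 - 29/2) = 8643 - 35/2 = 17251/2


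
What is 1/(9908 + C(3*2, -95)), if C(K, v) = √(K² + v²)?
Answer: 9908/98159403 - √9061/98159403 ≈ 9.9968e-5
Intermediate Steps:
1/(9908 + C(3*2, -95)) = 1/(9908 + √((3*2)² + (-95)²)) = 1/(9908 + √(6² + 9025)) = 1/(9908 + √(36 + 9025)) = 1/(9908 + √9061)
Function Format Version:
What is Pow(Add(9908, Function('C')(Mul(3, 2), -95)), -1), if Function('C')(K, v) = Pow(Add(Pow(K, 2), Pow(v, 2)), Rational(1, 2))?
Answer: Add(Rational(9908, 98159403), Mul(Rational(-1, 98159403), Pow(9061, Rational(1, 2)))) ≈ 9.9968e-5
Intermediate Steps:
Pow(Add(9908, Function('C')(Mul(3, 2), -95)), -1) = Pow(Add(9908, Pow(Add(Pow(Mul(3, 2), 2), Pow(-95, 2)), Rational(1, 2))), -1) = Pow(Add(9908, Pow(Add(Pow(6, 2), 9025), Rational(1, 2))), -1) = Pow(Add(9908, Pow(Add(36, 9025), Rational(1, 2))), -1) = Pow(Add(9908, Pow(9061, Rational(1, 2))), -1)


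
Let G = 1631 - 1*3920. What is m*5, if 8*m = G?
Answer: -11445/8 ≈ -1430.6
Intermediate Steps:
G = -2289 (G = 1631 - 3920 = -2289)
m = -2289/8 (m = (⅛)*(-2289) = -2289/8 ≈ -286.13)
m*5 = -2289/8*5 = -11445/8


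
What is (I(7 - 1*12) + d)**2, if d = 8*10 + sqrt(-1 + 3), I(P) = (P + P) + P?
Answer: (65 + sqrt(2))**2 ≈ 4410.8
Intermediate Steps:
I(P) = 3*P (I(P) = 2*P + P = 3*P)
d = 80 + sqrt(2) ≈ 81.414
(I(7 - 1*12) + d)**2 = (3*(7 - 1*12) + (80 + sqrt(2)))**2 = (3*(7 - 12) + (80 + sqrt(2)))**2 = (3*(-5) + (80 + sqrt(2)))**2 = (-15 + (80 + sqrt(2)))**2 = (65 + sqrt(2))**2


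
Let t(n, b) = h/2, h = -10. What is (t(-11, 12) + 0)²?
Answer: 25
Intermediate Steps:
t(n, b) = -5 (t(n, b) = -10/2 = -10*½ = -5)
(t(-11, 12) + 0)² = (-5 + 0)² = (-5)² = 25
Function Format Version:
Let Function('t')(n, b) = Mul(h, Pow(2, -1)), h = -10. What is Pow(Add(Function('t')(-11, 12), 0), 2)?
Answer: 25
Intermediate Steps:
Function('t')(n, b) = -5 (Function('t')(n, b) = Mul(-10, Pow(2, -1)) = Mul(-10, Rational(1, 2)) = -5)
Pow(Add(Function('t')(-11, 12), 0), 2) = Pow(Add(-5, 0), 2) = Pow(-5, 2) = 25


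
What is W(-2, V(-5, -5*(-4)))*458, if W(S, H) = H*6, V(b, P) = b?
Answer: -13740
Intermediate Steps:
W(S, H) = 6*H
W(-2, V(-5, -5*(-4)))*458 = (6*(-5))*458 = -30*458 = -13740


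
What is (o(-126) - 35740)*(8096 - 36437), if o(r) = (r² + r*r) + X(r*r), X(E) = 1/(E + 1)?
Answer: 1794480558975/15877 ≈ 1.1302e+8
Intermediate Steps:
X(E) = 1/(1 + E)
o(r) = 1/(1 + r²) + 2*r² (o(r) = (r² + r*r) + 1/(1 + r*r) = (r² + r²) + 1/(1 + r²) = 2*r² + 1/(1 + r²) = 1/(1 + r²) + 2*r²)
(o(-126) - 35740)*(8096 - 36437) = ((1 + 2*(-126)²*(1 + (-126)²))/(1 + (-126)²) - 35740)*(8096 - 36437) = ((1 + 2*15876*(1 + 15876))/(1 + 15876) - 35740)*(-28341) = ((1 + 2*15876*15877)/15877 - 35740)*(-28341) = ((1 + 504126504)/15877 - 35740)*(-28341) = ((1/15877)*504126505 - 35740)*(-28341) = (504126505/15877 - 35740)*(-28341) = -63317475/15877*(-28341) = 1794480558975/15877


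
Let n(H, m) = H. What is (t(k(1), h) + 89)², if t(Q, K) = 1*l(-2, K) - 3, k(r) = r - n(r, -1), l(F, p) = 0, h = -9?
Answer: 7396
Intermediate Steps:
k(r) = 0 (k(r) = r - r = 0)
t(Q, K) = -3 (t(Q, K) = 1*0 - 3 = 0 - 3 = -3)
(t(k(1), h) + 89)² = (-3 + 89)² = 86² = 7396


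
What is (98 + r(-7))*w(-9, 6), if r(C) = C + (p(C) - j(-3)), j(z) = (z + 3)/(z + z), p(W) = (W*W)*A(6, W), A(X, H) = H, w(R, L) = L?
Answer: -1512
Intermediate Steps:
p(W) = W³ (p(W) = (W*W)*W = W²*W = W³)
j(z) = (3 + z)/(2*z) (j(z) = (3 + z)/((2*z)) = (3 + z)*(1/(2*z)) = (3 + z)/(2*z))
r(C) = C + C³ (r(C) = C + (C³ - (3 - 3)/(2*(-3))) = C + (C³ - (-1)*0/(2*3)) = C + (C³ - 1*0) = C + (C³ + 0) = C + C³)
(98 + r(-7))*w(-9, 6) = (98 + (-7 + (-7)³))*6 = (98 + (-7 - 343))*6 = (98 - 350)*6 = -252*6 = -1512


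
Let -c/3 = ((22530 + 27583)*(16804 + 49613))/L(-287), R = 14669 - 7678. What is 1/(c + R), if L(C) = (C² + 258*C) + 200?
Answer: -947/1102831230 ≈ -8.5870e-7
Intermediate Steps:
R = 6991
L(C) = 200 + C² + 258*C
c = -1109451707/947 (c = -3*(22530 + 27583)*(16804 + 49613)/(200 + (-287)² + 258*(-287)) = -3*50113*66417/(200 + 82369 - 74046) = -9985065363/8523 = -3*1109451707/2841 = -1109451707/947 ≈ -1.1715e+6)
1/(c + R) = 1/(-1109451707/947 + 6991) = 1/(-1102831230/947) = -947/1102831230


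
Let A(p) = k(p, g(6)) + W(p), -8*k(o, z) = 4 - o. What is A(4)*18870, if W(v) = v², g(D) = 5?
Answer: 301920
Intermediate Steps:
k(o, z) = -½ + o/8 (k(o, z) = -(4 - o)/8 = -½ + o/8)
A(p) = -½ + p² + p/8 (A(p) = (-½ + p/8) + p² = -½ + p² + p/8)
A(4)*18870 = (-½ + 4² + (⅛)*4)*18870 = (-½ + 16 + ½)*18870 = 16*18870 = 301920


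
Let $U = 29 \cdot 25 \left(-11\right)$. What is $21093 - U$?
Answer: $29068$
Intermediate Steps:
$U = -7975$ ($U = 725 \left(-11\right) = -7975$)
$21093 - U = 21093 - -7975 = 21093 + 7975 = 29068$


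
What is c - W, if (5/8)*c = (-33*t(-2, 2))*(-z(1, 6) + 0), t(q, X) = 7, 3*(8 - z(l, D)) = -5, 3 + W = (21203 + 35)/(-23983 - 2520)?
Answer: 473953327/132515 ≈ 3576.6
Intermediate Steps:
W = -100747/26503 (W = -3 + (21203 + 35)/(-23983 - 2520) = -3 + 21238/(-26503) = -3 + 21238*(-1/26503) = -3 - 21238/26503 = -100747/26503 ≈ -3.8013)
z(l, D) = 29/3 (z(l, D) = 8 - ⅓*(-5) = 8 + 5/3 = 29/3)
c = 17864/5 (c = 8*((-33*7)*(-1*29/3 + 0))/5 = 8*(-231*(-29/3 + 0))/5 = 8*(-231*(-29/3))/5 = (8/5)*2233 = 17864/5 ≈ 3572.8)
c - W = 17864/5 - 1*(-100747/26503) = 17864/5 + 100747/26503 = 473953327/132515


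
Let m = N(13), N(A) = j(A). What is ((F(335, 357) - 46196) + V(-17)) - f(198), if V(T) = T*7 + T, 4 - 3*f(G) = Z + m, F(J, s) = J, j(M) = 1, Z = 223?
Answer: -137771/3 ≈ -45924.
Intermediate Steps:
N(A) = 1
m = 1
f(G) = -220/3 (f(G) = 4/3 - (223 + 1)/3 = 4/3 - 1/3*224 = 4/3 - 224/3 = -220/3)
V(T) = 8*T (V(T) = 7*T + T = 8*T)
((F(335, 357) - 46196) + V(-17)) - f(198) = ((335 - 46196) + 8*(-17)) - 1*(-220/3) = (-45861 - 136) + 220/3 = -45997 + 220/3 = -137771/3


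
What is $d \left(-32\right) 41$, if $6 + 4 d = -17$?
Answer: $7544$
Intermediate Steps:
$d = - \frac{23}{4}$ ($d = - \frac{3}{2} + \frac{1}{4} \left(-17\right) = - \frac{3}{2} - \frac{17}{4} = - \frac{23}{4} \approx -5.75$)
$d \left(-32\right) 41 = \left(- \frac{23}{4}\right) \left(-32\right) 41 = 184 \cdot 41 = 7544$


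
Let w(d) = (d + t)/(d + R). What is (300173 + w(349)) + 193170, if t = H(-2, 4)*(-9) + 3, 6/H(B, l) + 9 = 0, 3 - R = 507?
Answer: 76467807/155 ≈ 4.9334e+5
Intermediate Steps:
R = -504 (R = 3 - 1*507 = 3 - 507 = -504)
H(B, l) = -2/3 (H(B, l) = 6/(-9 + 0) = 6/(-9) = 6*(-1/9) = -2/3)
t = 9 (t = -2/3*(-9) + 3 = 6 + 3 = 9)
w(d) = (9 + d)/(-504 + d) (w(d) = (d + 9)/(d - 504) = (9 + d)/(-504 + d))
(300173 + w(349)) + 193170 = (300173 + (9 + 349)/(-504 + 349)) + 193170 = (300173 + 358/(-155)) + 193170 = (300173 - 1/155*358) + 193170 = (300173 - 358/155) + 193170 = 46526457/155 + 193170 = 76467807/155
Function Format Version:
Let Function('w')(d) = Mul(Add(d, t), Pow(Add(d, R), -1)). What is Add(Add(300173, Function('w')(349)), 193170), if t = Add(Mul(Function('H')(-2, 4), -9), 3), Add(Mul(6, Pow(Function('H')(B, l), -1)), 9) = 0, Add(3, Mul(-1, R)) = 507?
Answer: Rational(76467807, 155) ≈ 4.9334e+5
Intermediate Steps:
R = -504 (R = Add(3, Mul(-1, 507)) = Add(3, -507) = -504)
Function('H')(B, l) = Rational(-2, 3) (Function('H')(B, l) = Mul(6, Pow(Add(-9, 0), -1)) = Mul(6, Pow(-9, -1)) = Mul(6, Rational(-1, 9)) = Rational(-2, 3))
t = 9 (t = Add(Mul(Rational(-2, 3), -9), 3) = Add(6, 3) = 9)
Function('w')(d) = Mul(Pow(Add(-504, d), -1), Add(9, d)) (Function('w')(d) = Mul(Add(d, 9), Pow(Add(d, -504), -1)) = Mul(Add(9, d), Pow(Add(-504, d), -1)) = Mul(Pow(Add(-504, d), -1), Add(9, d)))
Add(Add(300173, Function('w')(349)), 193170) = Add(Add(300173, Mul(Pow(Add(-504, 349), -1), Add(9, 349))), 193170) = Add(Add(300173, Mul(Pow(-155, -1), 358)), 193170) = Add(Add(300173, Mul(Rational(-1, 155), 358)), 193170) = Add(Add(300173, Rational(-358, 155)), 193170) = Add(Rational(46526457, 155), 193170) = Rational(76467807, 155)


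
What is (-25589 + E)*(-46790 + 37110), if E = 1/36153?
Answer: 8955153042880/36153 ≈ 2.4770e+8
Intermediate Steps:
E = 1/36153 ≈ 2.7660e-5
(-25589 + E)*(-46790 + 37110) = (-25589 + 1/36153)*(-46790 + 37110) = -925119116/36153*(-9680) = 8955153042880/36153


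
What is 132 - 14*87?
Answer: -1086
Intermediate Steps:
132 - 14*87 = 132 - 1218 = -1086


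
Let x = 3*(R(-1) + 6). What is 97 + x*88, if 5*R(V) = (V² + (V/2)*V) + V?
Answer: 8537/5 ≈ 1707.4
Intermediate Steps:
R(V) = V/5 + 3*V²/10 (R(V) = ((V² + (V/2)*V) + V)/5 = ((V² + V²/2) + V)/5 = (3*V²/2 + V)/5 = (V + 3*V²/2)/5 = V/5 + 3*V²/10)
x = 183/10 (x = 3*((⅒)*(-1)*(2 + 3*(-1)) + 6) = 3*((⅒)*(-1)*(2 - 3) + 6) = 3*((⅒)*(-1)*(-1) + 6) = 3*(⅒ + 6) = 3*(61/10) = 183/10 ≈ 18.300)
97 + x*88 = 97 + (183/10)*88 = 97 + 8052/5 = 8537/5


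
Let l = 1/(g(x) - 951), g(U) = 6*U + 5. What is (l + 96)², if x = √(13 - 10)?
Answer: 461182303749187/50042584804 - 128850933*√3/100085169608 ≈ 9215.8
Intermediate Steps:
x = √3 ≈ 1.7320
g(U) = 5 + 6*U
l = 1/(-946 + 6*√3) (l = 1/((5 + 6*√3) - 951) = 1/(-946 + 6*√3) ≈ -0.0010688)
(l + 96)² = ((-473/447404 - 3*√3/447404) + 96)² = (42950311/447404 - 3*√3/447404)²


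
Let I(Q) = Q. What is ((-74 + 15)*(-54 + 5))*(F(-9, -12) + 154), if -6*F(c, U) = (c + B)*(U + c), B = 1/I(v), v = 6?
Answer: 4270007/12 ≈ 3.5583e+5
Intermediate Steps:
B = 1/6 ≈ 0.16667
F(c, U) = -(1/6 + c)*(U + c)/6 (F(c, U) = -(c + 1/6)*(U + c)/6 = -(1/6 + c)*(U + c)/6)
((-74 + 15)*(-54 + 5))*(F(-9, -12) + 154) = ((-74 + 15)*(-54 + 5))*((-1/6*(-9)**2 - 1/36*(-12) - 1/36*(-9) - 1/6*(-12)*(-9)) + 154) = (-59*(-49))*((-1/6*81 + 1/3 + 1/4 - 18) + 154) = 2891*((-27/2 + 1/3 + 1/4 - 18) + 154) = 2891*(-371/12 + 154) = 2891*(1477/12) = 4270007/12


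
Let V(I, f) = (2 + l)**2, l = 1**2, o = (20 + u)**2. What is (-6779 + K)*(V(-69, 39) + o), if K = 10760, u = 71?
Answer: 33002490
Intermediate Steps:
o = 8281 (o = (20 + 71)**2 = 91**2 = 8281)
l = 1
V(I, f) = 9 (V(I, f) = (2 + 1)**2 = 3**2 = 9)
(-6779 + K)*(V(-69, 39) + o) = (-6779 + 10760)*(9 + 8281) = 3981*8290 = 33002490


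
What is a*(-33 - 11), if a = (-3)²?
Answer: -396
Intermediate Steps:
a = 9
a*(-33 - 11) = 9*(-33 - 11) = 9*(-44) = -396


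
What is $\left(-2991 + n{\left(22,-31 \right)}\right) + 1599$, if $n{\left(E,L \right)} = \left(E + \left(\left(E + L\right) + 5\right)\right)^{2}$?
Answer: $-1068$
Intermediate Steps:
$n{\left(E,L \right)} = \left(5 + L + 2 E\right)^{2}$ ($n{\left(E,L \right)} = \left(E + \left(5 + E + L\right)\right)^{2} = \left(5 + L + 2 E\right)^{2}$)
$\left(-2991 + n{\left(22,-31 \right)}\right) + 1599 = \left(-2991 + \left(5 - 31 + 2 \cdot 22\right)^{2}\right) + 1599 = \left(-2991 + \left(5 - 31 + 44\right)^{2}\right) + 1599 = \left(-2991 + 18^{2}\right) + 1599 = \left(-2991 + 324\right) + 1599 = -2667 + 1599 = -1068$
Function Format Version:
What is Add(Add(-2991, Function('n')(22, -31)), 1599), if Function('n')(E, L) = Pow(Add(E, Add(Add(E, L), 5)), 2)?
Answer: -1068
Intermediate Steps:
Function('n')(E, L) = Pow(Add(5, L, Mul(2, E)), 2) (Function('n')(E, L) = Pow(Add(E, Add(5, E, L)), 2) = Pow(Add(5, L, Mul(2, E)), 2))
Add(Add(-2991, Function('n')(22, -31)), 1599) = Add(Add(-2991, Pow(Add(5, -31, Mul(2, 22)), 2)), 1599) = Add(Add(-2991, Pow(Add(5, -31, 44), 2)), 1599) = Add(Add(-2991, Pow(18, 2)), 1599) = Add(Add(-2991, 324), 1599) = Add(-2667, 1599) = -1068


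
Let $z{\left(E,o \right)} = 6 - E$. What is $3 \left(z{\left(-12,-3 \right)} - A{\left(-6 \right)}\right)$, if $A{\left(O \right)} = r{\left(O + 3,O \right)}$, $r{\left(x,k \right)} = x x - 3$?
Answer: $36$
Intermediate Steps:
$r{\left(x,k \right)} = -3 + x^{2}$ ($r{\left(x,k \right)} = x^{2} - 3 = -3 + x^{2}$)
$A{\left(O \right)} = -3 + \left(3 + O\right)^{2}$ ($A{\left(O \right)} = -3 + \left(O + 3\right)^{2} = -3 + \left(3 + O\right)^{2}$)
$3 \left(z{\left(-12,-3 \right)} - A{\left(-6 \right)}\right) = 3 \left(\left(6 - -12\right) - \left(-3 + \left(3 - 6\right)^{2}\right)\right) = 3 \left(\left(6 + 12\right) - \left(-3 + \left(-3\right)^{2}\right)\right) = 3 \left(18 - \left(-3 + 9\right)\right) = 3 \left(18 - 6\right) = 3 \cdot 12 = 36$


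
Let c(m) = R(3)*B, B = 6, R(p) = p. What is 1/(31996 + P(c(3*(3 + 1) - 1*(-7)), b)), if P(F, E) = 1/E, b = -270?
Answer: 270/8638919 ≈ 3.1254e-5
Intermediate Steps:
c(m) = 18 (c(m) = 3*6 = 18)
1/(31996 + P(c(3*(3 + 1) - 1*(-7)), b)) = 1/(31996 + 1/(-270)) = 1/(31996 - 1/270) = 1/(8638919/270) = 270/8638919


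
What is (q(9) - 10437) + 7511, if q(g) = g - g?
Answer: -2926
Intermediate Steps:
q(g) = 0
(q(9) - 10437) + 7511 = (0 - 10437) + 7511 = -10437 + 7511 = -2926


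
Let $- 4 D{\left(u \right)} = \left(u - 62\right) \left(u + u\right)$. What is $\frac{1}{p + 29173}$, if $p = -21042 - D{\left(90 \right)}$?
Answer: $\frac{1}{9391} \approx 0.00010648$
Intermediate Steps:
$D{\left(u \right)} = - \frac{u \left(-62 + u\right)}{2}$ ($D{\left(u \right)} = - \frac{\left(u - 62\right) \left(u + u\right)}{4} = - \frac{\left(-62 + u\right) 2 u}{4} = - \frac{2 u \left(-62 + u\right)}{4} = - \frac{u \left(-62 + u\right)}{2}$)
$p = -19782$ ($p = -21042 - \frac{1}{2} \cdot 90 \left(62 - 90\right) = -21042 - \frac{1}{2} \cdot 90 \left(-28\right) = -21042 - -1260 = -21042 + 1260 = -19782$)
$\frac{1}{p + 29173} = \frac{1}{-19782 + 29173} = \frac{1}{9391}$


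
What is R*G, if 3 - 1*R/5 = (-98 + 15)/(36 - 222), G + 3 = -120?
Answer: -97375/62 ≈ -1570.6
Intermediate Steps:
G = -123 (G = -3 - 120 = -123)
R = 2375/186 (R = 15 - 5*(-98 + 15)/(36 - 222) = 15 - (-415)/(-186) = 15 - (-415)*(-1)/186 = 15 - 5*83/186 = 15 - 415/186 = 2375/186 ≈ 12.769)
R*G = (2375/186)*(-123) = -97375/62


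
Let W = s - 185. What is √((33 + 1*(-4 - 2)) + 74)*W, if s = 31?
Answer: -154*√101 ≈ -1547.7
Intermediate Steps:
W = -154 (W = 31 - 185 = -154)
√((33 + 1*(-4 - 2)) + 74)*W = √((33 + 1*(-4 - 2)) + 74)*(-154) = √((33 + 1*(-6)) + 74)*(-154) = √((33 - 6) + 74)*(-154) = √(27 + 74)*(-154) = √101*(-154) = -154*√101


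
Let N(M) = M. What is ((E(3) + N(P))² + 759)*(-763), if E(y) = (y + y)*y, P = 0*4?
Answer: -826329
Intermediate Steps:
P = 0
E(y) = 2*y² (E(y) = (2*y)*y = 2*y²)
((E(3) + N(P))² + 759)*(-763) = ((2*3² + 0)² + 759)*(-763) = ((2*9 + 0)² + 759)*(-763) = ((18 + 0)² + 759)*(-763) = (18² + 759)*(-763) = (324 + 759)*(-763) = 1083*(-763) = -826329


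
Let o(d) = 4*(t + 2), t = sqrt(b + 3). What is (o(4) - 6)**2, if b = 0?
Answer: 52 + 16*sqrt(3) ≈ 79.713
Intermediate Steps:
t = sqrt(3) (t = sqrt(0 + 3) = sqrt(3) ≈ 1.7320)
o(d) = 8 + 4*sqrt(3) (o(d) = 4*(sqrt(3) + 2) = 4*(2 + sqrt(3)) = 8 + 4*sqrt(3))
(o(4) - 6)**2 = ((8 + 4*sqrt(3)) - 6)**2 = (2 + 4*sqrt(3))**2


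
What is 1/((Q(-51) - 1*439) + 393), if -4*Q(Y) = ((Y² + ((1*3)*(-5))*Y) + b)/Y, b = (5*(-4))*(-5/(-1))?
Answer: -102/3059 ≈ -0.033344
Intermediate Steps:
b = -100 (b = -(-100)*(-1) = -20*5 = -100)
Q(Y) = -(-100 + Y² - 15*Y)/(4*Y) (Q(Y) = -((Y² + ((1*3)*(-5))*Y) - 100)/(4*Y) = -((Y² + (3*(-5))*Y) - 100)/(4*Y) = -((Y² - 15*Y) - 100)/(4*Y) = -(-100 + Y² - 15*Y)/(4*Y))
1/((Q(-51) - 1*439) + 393) = 1/(((¼)*(100 - 1*(-51)*(-15 - 51))/(-51) - 1*439) + 393) = 1/(((¼)*(-1/51)*(100 - 1*(-51)*(-66)) - 439) + 393) = 1/(((¼)*(-1/51)*(100 - 3366) - 439) + 393) = 1/(((¼)*(-1/51)*(-3266) - 439) + 393) = 1/((1633/102 - 439) + 393) = 1/(-43145/102 + 393) = 1/(-3059/102) = -102/3059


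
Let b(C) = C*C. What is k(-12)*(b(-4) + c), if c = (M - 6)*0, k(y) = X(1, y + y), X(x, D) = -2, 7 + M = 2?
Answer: -32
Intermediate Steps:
b(C) = C²
M = -5 (M = -7 + 2 = -5)
k(y) = -2
c = 0 (c = (-5 - 6)*0 = -11*0 = 0)
k(-12)*(b(-4) + c) = -2*((-4)² + 0) = -2*(16 + 0) = -2*16 = -32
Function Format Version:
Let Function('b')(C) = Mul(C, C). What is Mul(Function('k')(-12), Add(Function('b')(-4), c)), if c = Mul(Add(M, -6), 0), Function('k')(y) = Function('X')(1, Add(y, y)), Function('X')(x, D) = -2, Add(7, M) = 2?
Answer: -32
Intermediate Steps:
Function('b')(C) = Pow(C, 2)
M = -5 (M = Add(-7, 2) = -5)
Function('k')(y) = -2
c = 0 (c = Mul(Add(-5, -6), 0) = Mul(-11, 0) = 0)
Mul(Function('k')(-12), Add(Function('b')(-4), c)) = Mul(-2, Add(Pow(-4, 2), 0)) = Mul(-2, Add(16, 0)) = Mul(-2, 16) = -32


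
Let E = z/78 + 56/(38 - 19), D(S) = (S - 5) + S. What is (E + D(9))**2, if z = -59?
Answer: 506835169/2196324 ≈ 230.77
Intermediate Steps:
D(S) = -5 + 2*S (D(S) = (-5 + S) + S = -5 + 2*S)
E = 3247/1482 (E = -59/78 + 56/(38 - 19) = -59*1/78 + 56/19 = -59/78 + 56*(1/19) = -59/78 + 56/19 = 3247/1482 ≈ 2.1910)
(E + D(9))**2 = (3247/1482 + (-5 + 2*9))**2 = (3247/1482 + (-5 + 18))**2 = (3247/1482 + 13)**2 = (22513/1482)**2 = 506835169/2196324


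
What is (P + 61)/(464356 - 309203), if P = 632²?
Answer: 399485/155153 ≈ 2.5748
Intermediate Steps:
P = 399424
(P + 61)/(464356 - 309203) = (399424 + 61)/(464356 - 309203) = 399485/155153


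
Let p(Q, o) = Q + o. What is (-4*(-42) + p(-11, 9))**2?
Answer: 27556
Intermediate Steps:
(-4*(-42) + p(-11, 9))**2 = (-4*(-42) + (-11 + 9))**2 = (168 - 2)**2 = 166**2 = 27556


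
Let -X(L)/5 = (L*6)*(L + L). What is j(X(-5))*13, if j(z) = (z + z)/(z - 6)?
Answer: 6500/251 ≈ 25.896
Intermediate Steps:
X(L) = -60*L² (X(L) = -5*L*6*(L + L) = -5*6*L*2*L = -60*L²)
j(z) = 2*z/(-6 + z) (j(z) = (2*z)/(-6 + z) = 2*z/(-6 + z))
j(X(-5))*13 = (2*(-60*(-5)²)/(-6 - 60*(-5)²))*13 = (2*(-60*25)/(-6 - 60*25))*13 = (2*(-1500)/(-6 - 1500))*13 = (2*(-1500)/(-1506))*13 = (2*(-1500)*(-1/1506))*13 = (500/251)*13 = 6500/251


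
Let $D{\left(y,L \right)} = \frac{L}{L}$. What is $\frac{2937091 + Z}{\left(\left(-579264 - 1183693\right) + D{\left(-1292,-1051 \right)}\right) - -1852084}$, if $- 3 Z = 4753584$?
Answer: $\frac{1352563}{89128} \approx 15.176$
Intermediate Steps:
$Z = -1584528$ ($Z = \left(- \frac{1}{3}\right) 4753584 = -1584528$)
$D{\left(y,L \right)} = 1$
$\frac{2937091 + Z}{\left(\left(-579264 - 1183693\right) + D{\left(-1292,-1051 \right)}\right) - -1852084} = \frac{2937091 - 1584528}{\left(\left(-579264 - 1183693\right) + 1\right) - -1852084} = \frac{1352563}{\left(-1762957 + 1\right) + \left(-226860 + 2078944\right)} = \frac{1352563}{-1762956 + 1852084} = \frac{1352563}{89128}$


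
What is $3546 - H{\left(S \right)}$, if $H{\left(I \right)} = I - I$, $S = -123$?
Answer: $3546$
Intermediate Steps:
$H{\left(I \right)} = 0$
$3546 - H{\left(S \right)} = 3546 - 0 = 3546 + 0 = 3546$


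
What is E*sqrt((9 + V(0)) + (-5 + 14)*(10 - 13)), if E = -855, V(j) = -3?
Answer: -855*I*sqrt(21) ≈ -3918.1*I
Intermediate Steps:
E*sqrt((9 + V(0)) + (-5 + 14)*(10 - 13)) = -855*sqrt((9 - 3) + (-5 + 14)*(10 - 13)) = -855*sqrt(6 + 9*(-3)) = -855*sqrt(6 - 27) = -855*I*sqrt(21)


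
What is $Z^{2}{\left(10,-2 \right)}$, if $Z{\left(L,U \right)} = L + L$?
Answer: $400$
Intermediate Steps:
$Z{\left(L,U \right)} = 2 L$
$Z^{2}{\left(10,-2 \right)} = \left(2 \cdot 10\right)^{2} = 20^{2} = 400$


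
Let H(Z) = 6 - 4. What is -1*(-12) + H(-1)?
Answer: 14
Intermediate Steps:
H(Z) = 2
-1*(-12) + H(-1) = -1*(-12) + 2 = 12 + 2 = 14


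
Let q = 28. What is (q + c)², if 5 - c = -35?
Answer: 4624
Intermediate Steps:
c = 40 (c = 5 - 1*(-35) = 5 + 35 = 40)
(q + c)² = (28 + 40)² = 68² = 4624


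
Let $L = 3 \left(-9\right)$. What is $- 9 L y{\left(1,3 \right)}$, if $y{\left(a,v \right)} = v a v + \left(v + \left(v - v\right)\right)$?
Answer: $2916$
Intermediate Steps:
$L = -27$
$y{\left(a,v \right)} = v + a v^{2}$ ($y{\left(a,v \right)} = a v v + \left(v + 0\right) = a v^{2} + v = v + a v^{2}$)
$- 9 L y{\left(1,3 \right)} = \left(-9\right) \left(-27\right) 3 \left(1 + 1 \cdot 3\right) = 243 \cdot 3 \left(1 + 3\right) = 243 \cdot 3 \cdot 4 = 243 \cdot 12 = 2916$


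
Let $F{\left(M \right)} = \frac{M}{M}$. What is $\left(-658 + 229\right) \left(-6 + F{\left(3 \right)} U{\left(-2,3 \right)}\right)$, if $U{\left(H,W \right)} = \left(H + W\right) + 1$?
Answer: $1716$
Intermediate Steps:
$U{\left(H,W \right)} = 1 + H + W$
$F{\left(M \right)} = 1$
$\left(-658 + 229\right) \left(-6 + F{\left(3 \right)} U{\left(-2,3 \right)}\right) = \left(-658 + 229\right) \left(-6 + 1 \left(1 - 2 + 3\right)\right) = - 429 \left(-6 + 1 \cdot 2\right) = - 429 \left(-6 + 2\right) = \left(-429\right) \left(-4\right) = 1716$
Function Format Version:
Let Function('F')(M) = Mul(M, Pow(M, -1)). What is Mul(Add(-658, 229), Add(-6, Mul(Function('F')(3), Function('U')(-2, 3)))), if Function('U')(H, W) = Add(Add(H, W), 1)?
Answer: 1716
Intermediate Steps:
Function('U')(H, W) = Add(1, H, W)
Function('F')(M) = 1
Mul(Add(-658, 229), Add(-6, Mul(Function('F')(3), Function('U')(-2, 3)))) = Mul(Add(-658, 229), Add(-6, Mul(1, Add(1, -2, 3)))) = Mul(-429, Add(-6, Mul(1, 2))) = Mul(-429, Add(-6, 2)) = Mul(-429, -4) = 1716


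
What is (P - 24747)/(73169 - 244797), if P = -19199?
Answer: 21973/85814 ≈ 0.25605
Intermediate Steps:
(P - 24747)/(73169 - 244797) = (-19199 - 24747)/(73169 - 244797) = -43946/(-171628) = -43946*(-1/171628) = 21973/85814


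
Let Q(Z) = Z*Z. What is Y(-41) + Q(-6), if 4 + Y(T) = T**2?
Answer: 1713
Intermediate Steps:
Q(Z) = Z**2
Y(T) = -4 + T**2
Y(-41) + Q(-6) = (-4 + (-41)**2) + (-6)**2 = (-4 + 1681) + 36 = 1677 + 36 = 1713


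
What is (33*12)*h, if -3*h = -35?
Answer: 4620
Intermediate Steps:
h = 35/3 (h = -⅓*(-35) = 35/3 ≈ 11.667)
(33*12)*h = (33*12)*(35/3) = 396*(35/3) = 4620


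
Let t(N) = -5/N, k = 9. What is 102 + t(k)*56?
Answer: 638/9 ≈ 70.889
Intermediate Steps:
102 + t(k)*56 = 102 - 5/9*56 = 102 - 280/9 = 638/9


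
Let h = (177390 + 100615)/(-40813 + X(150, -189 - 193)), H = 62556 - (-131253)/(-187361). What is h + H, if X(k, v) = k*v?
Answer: 1149873819930514/18382549793 ≈ 62552.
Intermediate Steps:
H = 11720423463/187361 (H = 62556 - (-131253)*(-1)/187361 = 62556 - 1*131253/187361 = 62556 - 131253/187361 = 11720423463/187361 ≈ 62555.)
h = -278005/98113 (h = (177390 + 100615)/(-40813 + 150*(-189 - 193)) = 278005/(-40813 + 150*(-382)) = 278005/(-40813 - 57300) = 278005/(-98113) = 278005*(-1/98113) = -278005/98113 ≈ -2.8335)
h + H = -278005/98113 + 11720423463/187361 = 1149873819930514/18382549793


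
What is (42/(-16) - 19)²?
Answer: 29929/64 ≈ 467.64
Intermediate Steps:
(42/(-16) - 19)² = (42*(-1/16) - 19)² = (-21/8 - 19)² = (-173/8)² = 29929/64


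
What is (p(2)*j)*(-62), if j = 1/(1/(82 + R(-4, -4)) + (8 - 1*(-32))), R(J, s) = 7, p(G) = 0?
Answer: 0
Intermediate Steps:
j = 89/3561 (j = 1/(1/(82 + 7) + (8 - 1*(-32))) = 1/(1/89 + (8 + 32)) = 1/(1/89 + 40) = 1/(3561/89) = 89/3561 ≈ 0.024993)
(p(2)*j)*(-62) = (0*(89/3561))*(-62) = 0*(-62) = 0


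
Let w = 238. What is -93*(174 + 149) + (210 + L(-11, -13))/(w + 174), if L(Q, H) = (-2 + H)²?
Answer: -12375633/412 ≈ -30038.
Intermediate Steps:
-93*(174 + 149) + (210 + L(-11, -13))/(w + 174) = -93*(174 + 149) + (210 + (-2 - 13)²)/(238 + 174) = -93*323 + (210 + (-15)²)/412 = -30039 + (210 + 225)*(1/412) = -30039 + 435*(1/412) = -30039 + 435/412 = -12375633/412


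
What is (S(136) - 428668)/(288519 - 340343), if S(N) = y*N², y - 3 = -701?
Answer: 3334719/12956 ≈ 257.39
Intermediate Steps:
y = -698 (y = 3 - 701 = -698)
S(N) = -698*N²
(S(136) - 428668)/(288519 - 340343) = (-698*136² - 428668)/(288519 - 340343) = (-698*18496 - 428668)/(-51824) = (-12910208 - 428668)*(-1/51824) = -13338876*(-1/51824) = 3334719/12956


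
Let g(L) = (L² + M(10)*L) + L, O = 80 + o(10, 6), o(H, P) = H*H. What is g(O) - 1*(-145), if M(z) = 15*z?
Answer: 59725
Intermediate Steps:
o(H, P) = H²
O = 180 (O = 80 + 10² = 80 + 100 = 180)
g(L) = L² + 151*L (g(L) = (L² + (15*10)*L) + L = (L² + 150*L) + L = L² + 151*L)
g(O) - 1*(-145) = 180*(151 + 180) - 1*(-145) = 180*331 + 145 = 59580 + 145 = 59725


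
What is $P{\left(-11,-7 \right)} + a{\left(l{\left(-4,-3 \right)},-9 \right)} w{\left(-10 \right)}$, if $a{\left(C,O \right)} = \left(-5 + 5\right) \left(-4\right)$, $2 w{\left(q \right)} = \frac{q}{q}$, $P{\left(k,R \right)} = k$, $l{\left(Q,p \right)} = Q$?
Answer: $-11$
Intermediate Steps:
$w{\left(q \right)} = \frac{1}{2}$ ($w{\left(q \right)} = \frac{q \frac{1}{q}}{2} = \frac{1}{2} \cdot 1 = \frac{1}{2}$)
$a{\left(C,O \right)} = 0$ ($a{\left(C,O \right)} = 0 \left(-4\right) = 0$)
$P{\left(-11,-7 \right)} + a{\left(l{\left(-4,-3 \right)},-9 \right)} w{\left(-10 \right)} = -11 + 0 \cdot \frac{1}{2} = -11 + 0 = -11$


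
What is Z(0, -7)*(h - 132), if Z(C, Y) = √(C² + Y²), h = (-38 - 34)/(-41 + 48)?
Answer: -996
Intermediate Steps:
h = -72/7 ≈ -10.286
Z(0, -7)*(h - 132) = √(0² + (-7)²)*(-72/7 - 132) = √(0 + 49)*(-996/7) = √49*(-996/7) = 7*(-996/7) = -996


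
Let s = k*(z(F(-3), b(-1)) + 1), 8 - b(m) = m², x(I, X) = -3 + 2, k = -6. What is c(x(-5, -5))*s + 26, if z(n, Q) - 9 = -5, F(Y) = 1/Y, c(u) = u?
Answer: 56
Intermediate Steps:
x(I, X) = -1
b(m) = 8 - m²
F(Y) = 1/Y
z(n, Q) = 4 (z(n, Q) = 9 - 5 = 4)
s = -30 (s = -6*(4 + 1) = -6*5 = -30)
c(x(-5, -5))*s + 26 = -1*(-30) + 26 = 30 + 26 = 56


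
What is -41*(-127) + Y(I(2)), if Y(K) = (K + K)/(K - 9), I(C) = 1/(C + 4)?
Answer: 275969/53 ≈ 5207.0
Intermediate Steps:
I(C) = 1/(4 + C)
Y(K) = 2*K/(-9 + K) (Y(K) = (2*K)/(-9 + K) = 2*K/(-9 + K))
-41*(-127) + Y(I(2)) = -41*(-127) + 2/((4 + 2)*(-9 + 1/(4 + 2))) = 5207 + 2/(6*(-9 + 1/6)) = 5207 + 2*(1/6)/(-9 + 1/6) = 5207 + 2*(1/6)/(-53/6) = 5207 + 2*(1/6)*(-6/53) = 5207 - 2/53 = 275969/53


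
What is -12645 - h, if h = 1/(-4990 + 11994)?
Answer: -88565581/7004 ≈ -12645.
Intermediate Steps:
h = 1/7004 ≈ 0.00014278
-12645 - h = -12645 - 1*1/7004 = -12645 - 1/7004 = -88565581/7004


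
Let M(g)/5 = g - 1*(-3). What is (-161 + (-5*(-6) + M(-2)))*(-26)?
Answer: 3276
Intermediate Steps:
M(g) = 15 + 5*g (M(g) = 5*(g - 1*(-3)) = 5*(g + 3) = 5*(3 + g) = 15 + 5*g)
(-161 + (-5*(-6) + M(-2)))*(-26) = (-161 + (-5*(-6) + (15 + 5*(-2))))*(-26) = (-161 + (30 + (15 - 10)))*(-26) = (-161 + (30 + 5))*(-26) = (-161 + 35)*(-26) = -126*(-26) = 3276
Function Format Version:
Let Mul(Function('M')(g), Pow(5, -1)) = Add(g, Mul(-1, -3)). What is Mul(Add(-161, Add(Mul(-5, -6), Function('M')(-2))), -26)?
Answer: 3276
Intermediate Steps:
Function('M')(g) = Add(15, Mul(5, g)) (Function('M')(g) = Mul(5, Add(g, Mul(-1, -3))) = Mul(5, Add(g, 3)) = Mul(5, Add(3, g)) = Add(15, Mul(5, g)))
Mul(Add(-161, Add(Mul(-5, -6), Function('M')(-2))), -26) = Mul(Add(-161, Add(Mul(-5, -6), Add(15, Mul(5, -2)))), -26) = Mul(Add(-161, Add(30, Add(15, -10))), -26) = Mul(Add(-161, Add(30, 5)), -26) = Mul(Add(-161, 35), -26) = Mul(-126, -26) = 3276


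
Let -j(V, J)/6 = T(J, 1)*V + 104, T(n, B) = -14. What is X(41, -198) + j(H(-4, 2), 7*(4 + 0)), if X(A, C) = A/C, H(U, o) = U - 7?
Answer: -306545/198 ≈ -1548.2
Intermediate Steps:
H(U, o) = -7 + U
j(V, J) = -624 + 84*V (j(V, J) = -6*(-14*V + 104) = -6*(104 - 14*V) = -624 + 84*V)
X(41, -198) + j(H(-4, 2), 7*(4 + 0)) = 41/(-198) + (-624 + 84*(-7 - 4)) = 41*(-1/198) + (-624 + 84*(-11)) = -41/198 + (-624 - 924) = -41/198 - 1548 = -306545/198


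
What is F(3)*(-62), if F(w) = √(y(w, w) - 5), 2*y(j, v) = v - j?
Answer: -62*I*√5 ≈ -138.64*I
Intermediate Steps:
y(j, v) = v/2 - j/2 (y(j, v) = (v - j)/2 = v/2 - j/2)
F(w) = I*√5 (F(w) = √((w/2 - w/2) - 5) = √(0 - 5) = √(-5) = I*√5)
F(3)*(-62) = (I*√5)*(-62) = -62*I*√5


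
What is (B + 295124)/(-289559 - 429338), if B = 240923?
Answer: -536047/718897 ≈ -0.74565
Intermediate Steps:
(B + 295124)/(-289559 - 429338) = (240923 + 295124)/(-289559 - 429338) = 536047/(-718897) = 536047*(-1/718897) = -536047/718897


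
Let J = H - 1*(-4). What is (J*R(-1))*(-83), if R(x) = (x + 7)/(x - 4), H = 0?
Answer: 1992/5 ≈ 398.40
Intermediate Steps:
J = 4 (J = 0 - 1*(-4) = 0 + 4 = 4)
R(x) = (7 + x)/(-4 + x)
(J*R(-1))*(-83) = (4*((7 - 1)/(-4 - 1)))*(-83) = (4*(6/(-5)))*(-83) = (4*(-⅕*6))*(-83) = (4*(-6/5))*(-83) = -24/5*(-83) = 1992/5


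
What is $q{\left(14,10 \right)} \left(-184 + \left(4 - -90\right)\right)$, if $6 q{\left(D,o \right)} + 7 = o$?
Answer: $-45$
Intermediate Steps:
$q{\left(D,o \right)} = - \frac{7}{6} + \frac{o}{6}$
$q{\left(14,10 \right)} \left(-184 + \left(4 - -90\right)\right) = \left(- \frac{7}{6} + \frac{1}{6} \cdot 10\right) \left(-184 + \left(4 - -90\right)\right) = \left(- \frac{7}{6} + \frac{5}{3}\right) \left(-184 + \left(4 + 90\right)\right) = \frac{-184 + 94}{2} = \frac{1}{2} \left(-90\right) = -45$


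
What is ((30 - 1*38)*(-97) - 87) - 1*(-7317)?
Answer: 8006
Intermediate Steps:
((30 - 1*38)*(-97) - 87) - 1*(-7317) = ((30 - 38)*(-97) - 87) + 7317 = (-8*(-97) - 87) + 7317 = (776 - 87) + 7317 = 689 + 7317 = 8006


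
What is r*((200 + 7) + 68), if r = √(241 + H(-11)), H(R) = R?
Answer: 275*√230 ≈ 4170.6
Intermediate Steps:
r = √230 (r = √(241 - 11) = √230 ≈ 15.166)
r*((200 + 7) + 68) = √230*((200 + 7) + 68) = √230*(207 + 68) = √230*275 = 275*√230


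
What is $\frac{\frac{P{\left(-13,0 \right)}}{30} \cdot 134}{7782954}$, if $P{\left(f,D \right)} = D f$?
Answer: $0$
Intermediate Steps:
$\frac{\frac{P{\left(-13,0 \right)}}{30} \cdot 134}{7782954} = \frac{\frac{0 \left(-13\right)}{30} \cdot 134}{7782954} = 0 \cdot \frac{1}{30} \cdot 134 \cdot \frac{1}{7782954} = 0 \cdot 134 \cdot \frac{1}{7782954} = 0 \cdot \frac{1}{7782954} = 0$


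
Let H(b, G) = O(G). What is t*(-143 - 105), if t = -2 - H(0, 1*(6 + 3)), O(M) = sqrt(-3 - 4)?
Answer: 496 + 248*I*sqrt(7) ≈ 496.0 + 656.15*I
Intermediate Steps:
O(M) = I*sqrt(7) (O(M) = sqrt(-7) = I*sqrt(7))
H(b, G) = I*sqrt(7)
t = -2 - I*sqrt(7) ≈ -2.0 - 2.6458*I
t*(-143 - 105) = (-2 - I*sqrt(7))*(-143 - 105) = (-2 - I*sqrt(7))*(-248) = 496 + 248*I*sqrt(7)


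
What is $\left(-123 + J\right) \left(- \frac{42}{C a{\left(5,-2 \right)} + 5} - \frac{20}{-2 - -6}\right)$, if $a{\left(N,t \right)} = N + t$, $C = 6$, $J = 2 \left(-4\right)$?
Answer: $\frac{20567}{23} \approx 894.22$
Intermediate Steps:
$J = -8$
$\left(-123 + J\right) \left(- \frac{42}{C a{\left(5,-2 \right)} + 5} - \frac{20}{-2 - -6}\right) = \left(-123 - 8\right) \left(- \frac{42}{6 \left(5 - 2\right) + 5} - \frac{20}{-2 - -6}\right) = - 131 \left(- \frac{42}{6 \cdot 3 + 5} - \frac{20}{-2 + 6}\right) = - 131 \left(- \frac{42}{18 + 5} - \frac{20}{4}\right) = - 131 \left(- \frac{42}{23} - 5\right) = \left(-131\right) \left(- \frac{157}{23}\right) = \frac{20567}{23}$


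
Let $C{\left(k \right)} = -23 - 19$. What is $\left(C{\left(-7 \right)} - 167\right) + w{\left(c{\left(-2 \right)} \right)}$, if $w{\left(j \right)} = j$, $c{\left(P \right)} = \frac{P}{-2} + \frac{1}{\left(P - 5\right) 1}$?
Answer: $- \frac{1457}{7} \approx -208.14$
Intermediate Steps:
$C{\left(k \right)} = -42$
$c{\left(P \right)} = \frac{1}{-5 + P} - \frac{P}{2}$ ($c{\left(P \right)} = P \left(- \frac{1}{2}\right) + \frac{1}{-5 + P} 1 = - \frac{P}{2} + \frac{1}{-5 + P} = \frac{1}{-5 + P} - \frac{P}{2}$)
$\left(C{\left(-7 \right)} - 167\right) + w{\left(c{\left(-2 \right)} \right)} = \left(-42 - 167\right) + \frac{2 - \left(-2\right)^{2} + 5 \left(-2\right)}{2 \left(-5 - 2\right)} = -209 + \frac{2 - 4 - 10}{2 \left(-7\right)} = -209 + \frac{1}{2} \left(- \frac{1}{7}\right) \left(2 - 4 - 10\right) = -209 + \frac{1}{2} \left(- \frac{1}{7}\right) \left(-12\right) = -209 + \frac{6}{7} = - \frac{1457}{7}$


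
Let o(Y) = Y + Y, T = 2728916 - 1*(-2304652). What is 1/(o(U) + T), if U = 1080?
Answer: 1/5035728 ≈ 1.9858e-7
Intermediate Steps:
T = 5033568 (T = 2728916 + 2304652 = 5033568)
o(Y) = 2*Y
1/(o(U) + T) = 1/(2*1080 + 5033568) = 1/(2160 + 5033568) = 1/5035728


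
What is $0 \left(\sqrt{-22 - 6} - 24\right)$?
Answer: $0$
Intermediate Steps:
$0 \left(\sqrt{-22 - 6} - 24\right) = 0 \left(\sqrt{-28} - 24\right) = 0 \left(2 i \sqrt{7} - 24\right) = 0 \left(-24 + 2 i \sqrt{7}\right) = 0$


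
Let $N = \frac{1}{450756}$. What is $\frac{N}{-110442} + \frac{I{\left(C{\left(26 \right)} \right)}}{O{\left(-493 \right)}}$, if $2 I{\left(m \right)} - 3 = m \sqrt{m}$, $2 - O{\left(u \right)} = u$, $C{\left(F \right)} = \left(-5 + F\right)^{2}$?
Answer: $\frac{25621338856841}{2738031678360} \approx 9.3576$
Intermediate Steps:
$O{\left(u \right)} = 2 - u$
$I{\left(m \right)} = \frac{3}{2} + \frac{m^{\frac{3}{2}}}{2}$ ($I{\left(m \right)} = \frac{3}{2} + \frac{m \sqrt{m}}{2} = \frac{3}{2} + \frac{m^{\frac{3}{2}}}{2}$)
$N = \frac{1}{450756} \approx 2.2185 \cdot 10^{-6}$
$\frac{N}{-110442} + \frac{I{\left(C{\left(26 \right)} \right)}}{O{\left(-493 \right)}} = \frac{1}{450756 \left(-110442\right)} + \frac{\frac{3}{2} + \frac{\left(\left(-5 + 26\right)^{2}\right)^{\frac{3}{2}}}{2}}{2 - -493} = \frac{1}{450756} \left(- \frac{1}{110442}\right) + \frac{\frac{3}{2} + \frac{\left(21^{2}\right)^{\frac{3}{2}}}{2}}{2 + 493} = - \frac{1}{49782394152} + \frac{\frac{3}{2} + \frac{441^{\frac{3}{2}}}{2}}{495} = - \frac{1}{49782394152} + \left(\frac{3}{2} + \frac{1}{2} \cdot 9261\right) \frac{1}{495} = - \frac{1}{49782394152} + \left(\frac{3}{2} + \frac{9261}{2}\right) \frac{1}{495} = - \frac{1}{49782394152} + 4632 \cdot \frac{1}{495} = - \frac{1}{49782394152} + \frac{1544}{165} = \frac{25621338856841}{2738031678360}$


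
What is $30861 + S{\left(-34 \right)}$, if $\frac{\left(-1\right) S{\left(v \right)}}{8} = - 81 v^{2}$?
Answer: $779949$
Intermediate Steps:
$S{\left(v \right)} = 648 v^{2}$ ($S{\left(v \right)} = - 8 \left(- 81 v^{2}\right) = 648 v^{2}$)
$30861 + S{\left(-34 \right)} = 30861 + 648 \left(-34\right)^{2} = 30861 + 648 \cdot 1156 = 30861 + 749088 = 779949$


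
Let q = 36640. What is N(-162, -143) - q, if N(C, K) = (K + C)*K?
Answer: 6975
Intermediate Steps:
N(C, K) = K*(C + K) (N(C, K) = (C + K)*K = K*(C + K))
N(-162, -143) - q = -143*(-162 - 143) - 1*36640 = -143*(-305) - 36640 = 43615 - 36640 = 6975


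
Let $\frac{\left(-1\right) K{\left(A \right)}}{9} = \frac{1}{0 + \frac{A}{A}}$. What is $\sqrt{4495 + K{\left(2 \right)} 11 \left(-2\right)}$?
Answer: $19 \sqrt{13} \approx 68.505$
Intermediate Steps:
$K{\left(A \right)} = -9$ ($K{\left(A \right)} = - \frac{9}{0 + \frac{A}{A}} = - \frac{9}{0 + 1} = - \frac{9}{1} = \left(-9\right) 1 = -9$)
$\sqrt{4495 + K{\left(2 \right)} 11 \left(-2\right)} = \sqrt{4495 + \left(-9\right) 11 \left(-2\right)} = \sqrt{4495 - -198} = \sqrt{4495 + 198} = \sqrt{4693} = 19 \sqrt{13}$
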